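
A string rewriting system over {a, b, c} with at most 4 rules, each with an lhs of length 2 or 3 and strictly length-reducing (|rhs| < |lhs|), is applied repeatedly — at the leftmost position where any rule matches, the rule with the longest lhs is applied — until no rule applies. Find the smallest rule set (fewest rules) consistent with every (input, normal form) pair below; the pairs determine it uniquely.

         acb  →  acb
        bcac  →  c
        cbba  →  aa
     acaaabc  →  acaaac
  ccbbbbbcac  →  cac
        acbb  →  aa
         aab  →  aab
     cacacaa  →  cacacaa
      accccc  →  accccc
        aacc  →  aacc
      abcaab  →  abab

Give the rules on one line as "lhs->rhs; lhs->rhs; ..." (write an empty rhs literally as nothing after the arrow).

  | acb
  | bcac => bc => c
  | cbba => aa
  | acaaabc => acaaac

bc->c; bca->b; cbb->a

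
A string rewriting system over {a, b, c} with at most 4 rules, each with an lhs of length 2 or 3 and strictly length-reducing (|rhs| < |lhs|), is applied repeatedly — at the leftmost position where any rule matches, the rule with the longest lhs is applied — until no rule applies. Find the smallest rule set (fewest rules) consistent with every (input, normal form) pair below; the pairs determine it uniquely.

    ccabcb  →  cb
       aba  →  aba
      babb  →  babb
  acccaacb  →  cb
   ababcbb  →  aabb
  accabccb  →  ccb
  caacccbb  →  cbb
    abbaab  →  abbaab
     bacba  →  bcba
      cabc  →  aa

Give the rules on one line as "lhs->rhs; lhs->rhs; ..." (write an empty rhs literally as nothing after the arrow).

  | ccabcb => ccccb => aacb => acb => cb
  | aba
  | babb
  | acccaacb => cccaacb => aaaacb => aaacb => aacb => acb => cb

abc->cc; ac->c; ccc->aa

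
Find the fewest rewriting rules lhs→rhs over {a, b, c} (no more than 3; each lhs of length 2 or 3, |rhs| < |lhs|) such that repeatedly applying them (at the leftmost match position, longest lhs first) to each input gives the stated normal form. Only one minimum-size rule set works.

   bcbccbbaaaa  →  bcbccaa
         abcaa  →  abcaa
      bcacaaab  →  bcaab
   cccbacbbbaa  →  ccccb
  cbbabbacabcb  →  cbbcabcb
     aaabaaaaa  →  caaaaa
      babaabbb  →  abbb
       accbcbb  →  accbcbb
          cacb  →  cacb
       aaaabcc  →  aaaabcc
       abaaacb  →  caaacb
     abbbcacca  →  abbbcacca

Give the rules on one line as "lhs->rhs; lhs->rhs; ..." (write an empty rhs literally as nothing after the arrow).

  | bcbccbbaaaa => bcbccbaaa => bcbccaa
  | abcaa
  | bcacaaab => bcbaaab => bcaab
  | cccbacbbbaa => ccccbbbaa => ccccbba => ccccb

aba->ca; aca->ba; ba->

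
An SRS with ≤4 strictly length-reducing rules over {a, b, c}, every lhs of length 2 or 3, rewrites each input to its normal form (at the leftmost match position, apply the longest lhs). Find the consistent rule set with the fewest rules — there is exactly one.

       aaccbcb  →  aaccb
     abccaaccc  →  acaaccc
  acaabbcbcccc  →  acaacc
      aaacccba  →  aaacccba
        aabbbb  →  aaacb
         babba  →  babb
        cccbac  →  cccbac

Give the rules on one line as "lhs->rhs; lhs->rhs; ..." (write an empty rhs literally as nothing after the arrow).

  | aaccbcb => aaccb
  | abccaaccc => acaaccc
  | acaabbcbcccc => acaabbcccc => acaabccc => acaacc
  | aaacccba

bba->bb; bbb->ac; bc->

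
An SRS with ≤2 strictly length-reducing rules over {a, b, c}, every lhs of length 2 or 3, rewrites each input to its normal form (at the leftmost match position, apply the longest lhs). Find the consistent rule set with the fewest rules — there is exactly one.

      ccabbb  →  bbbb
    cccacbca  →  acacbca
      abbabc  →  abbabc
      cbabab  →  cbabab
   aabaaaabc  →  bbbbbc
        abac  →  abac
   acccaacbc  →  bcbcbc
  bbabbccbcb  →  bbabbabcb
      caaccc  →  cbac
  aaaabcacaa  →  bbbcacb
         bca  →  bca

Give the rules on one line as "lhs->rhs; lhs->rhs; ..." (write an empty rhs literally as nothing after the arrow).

aa->b; cc->a

  | ccabbb => aabbb => bbbb
  | cccacbca => acacbca
  | abbabc
  | cbabab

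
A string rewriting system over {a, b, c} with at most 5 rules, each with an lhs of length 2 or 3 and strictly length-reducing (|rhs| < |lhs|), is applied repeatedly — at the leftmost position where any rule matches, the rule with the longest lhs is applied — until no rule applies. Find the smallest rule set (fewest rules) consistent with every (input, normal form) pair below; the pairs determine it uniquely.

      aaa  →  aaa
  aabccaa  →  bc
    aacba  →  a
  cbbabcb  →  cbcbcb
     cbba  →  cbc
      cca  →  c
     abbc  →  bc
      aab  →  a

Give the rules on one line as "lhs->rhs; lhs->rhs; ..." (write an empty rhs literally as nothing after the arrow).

  | aaa
  | aabccaa => accaa => abaa => bba => bc
  | aacba => aacc => aab => a
  | cbbabcb => cbcbcb

ab->; aba->bb; ba->c; cc->b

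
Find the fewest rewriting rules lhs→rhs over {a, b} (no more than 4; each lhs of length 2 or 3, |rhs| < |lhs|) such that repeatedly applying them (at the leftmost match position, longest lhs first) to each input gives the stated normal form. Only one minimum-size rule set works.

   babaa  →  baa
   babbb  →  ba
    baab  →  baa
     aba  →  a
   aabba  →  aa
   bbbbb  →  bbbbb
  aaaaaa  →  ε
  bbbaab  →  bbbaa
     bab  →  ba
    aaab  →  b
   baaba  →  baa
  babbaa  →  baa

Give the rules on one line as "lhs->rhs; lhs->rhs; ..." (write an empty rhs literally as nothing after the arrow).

aaa->; ab->a; aba->a

  | babaa => baa
  | babbb => babb => bab => ba
  | baab => baa
  | aba => a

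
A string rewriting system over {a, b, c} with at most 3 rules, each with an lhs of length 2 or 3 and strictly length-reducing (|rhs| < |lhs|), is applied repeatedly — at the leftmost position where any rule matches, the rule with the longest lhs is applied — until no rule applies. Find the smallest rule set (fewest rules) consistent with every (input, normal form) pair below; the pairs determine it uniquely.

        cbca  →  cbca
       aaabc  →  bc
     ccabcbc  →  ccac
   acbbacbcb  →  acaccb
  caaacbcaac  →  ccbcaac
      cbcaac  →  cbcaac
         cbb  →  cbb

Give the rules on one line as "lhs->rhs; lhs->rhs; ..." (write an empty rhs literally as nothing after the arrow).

  | cbca
  | aaabc => bc
  | ccabcbc => ccac
  | acbbacbcb => acbacbcb => acacbcb => acaccb

aaa->; acb->ac; bcb->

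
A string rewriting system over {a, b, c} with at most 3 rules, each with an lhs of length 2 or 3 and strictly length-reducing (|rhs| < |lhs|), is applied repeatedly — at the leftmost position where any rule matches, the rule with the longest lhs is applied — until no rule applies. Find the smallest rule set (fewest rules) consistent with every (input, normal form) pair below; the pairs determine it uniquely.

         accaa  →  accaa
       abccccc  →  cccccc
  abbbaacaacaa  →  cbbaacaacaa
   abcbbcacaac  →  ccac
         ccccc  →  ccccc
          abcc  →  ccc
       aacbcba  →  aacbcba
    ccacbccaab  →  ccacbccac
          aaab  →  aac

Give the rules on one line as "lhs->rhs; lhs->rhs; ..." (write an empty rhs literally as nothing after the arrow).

ab->c; bca->

  | accaa
  | abccccc => cccccc
  | abbbaacaacaa => cbbaacaacaa
  | abcbbcacaac => ccbbcacaac => ccbcaac => ccac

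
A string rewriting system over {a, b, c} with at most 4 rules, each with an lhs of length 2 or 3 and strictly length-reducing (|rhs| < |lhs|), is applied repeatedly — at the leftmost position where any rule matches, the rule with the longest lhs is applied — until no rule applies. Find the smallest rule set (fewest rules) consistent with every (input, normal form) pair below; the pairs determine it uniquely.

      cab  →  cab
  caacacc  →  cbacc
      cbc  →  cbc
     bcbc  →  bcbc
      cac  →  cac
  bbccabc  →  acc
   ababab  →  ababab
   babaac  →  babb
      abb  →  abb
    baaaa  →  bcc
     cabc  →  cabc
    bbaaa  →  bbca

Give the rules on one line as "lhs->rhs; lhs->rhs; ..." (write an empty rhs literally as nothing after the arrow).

  | cab
  | caacacc => cbacc
  | cbc
  | bcbc

aa->c; aac->b; bbb->ac; cca->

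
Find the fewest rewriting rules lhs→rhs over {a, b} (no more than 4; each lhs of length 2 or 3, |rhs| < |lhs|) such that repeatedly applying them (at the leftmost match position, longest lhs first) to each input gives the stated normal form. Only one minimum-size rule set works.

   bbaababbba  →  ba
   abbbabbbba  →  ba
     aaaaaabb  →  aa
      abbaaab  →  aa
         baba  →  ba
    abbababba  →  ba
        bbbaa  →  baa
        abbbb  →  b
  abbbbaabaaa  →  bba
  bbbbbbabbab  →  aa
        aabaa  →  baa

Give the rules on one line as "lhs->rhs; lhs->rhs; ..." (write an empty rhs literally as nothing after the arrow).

aaa->ba; ab->b; bab->aa; bbb->aa

  | bbaababbba => bbababbba => baaabbba => bbabbba => baabba => babba => aaba => aba => ba
  | abbbabbbba => bbbabbbba => aaabbbba => babbbba => aabbba => abbba => bbba => aaa => ba
  | aaaaaabb => baaaabb => bbaabb => bbabb => baab => bab => aa
  | abbaaab => bbaaab => bbbab => aaab => bab => aa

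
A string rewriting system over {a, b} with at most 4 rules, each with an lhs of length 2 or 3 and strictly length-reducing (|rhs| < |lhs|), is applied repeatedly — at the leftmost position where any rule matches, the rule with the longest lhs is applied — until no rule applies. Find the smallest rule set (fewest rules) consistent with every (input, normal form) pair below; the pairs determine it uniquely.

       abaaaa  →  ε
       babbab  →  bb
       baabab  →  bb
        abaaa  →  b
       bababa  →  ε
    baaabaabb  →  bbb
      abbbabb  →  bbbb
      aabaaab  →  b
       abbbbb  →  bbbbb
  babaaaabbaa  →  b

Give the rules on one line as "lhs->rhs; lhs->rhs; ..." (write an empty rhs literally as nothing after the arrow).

aa->b; abb->bb; ba->; baa->aa

  | abaaaa => aaaaa => baaa => aaa => ba => ε
  | babbab => bbab => bb
  | baabab => aabab => bbab => bb
  | abaaa => aaaa => baa => aa => b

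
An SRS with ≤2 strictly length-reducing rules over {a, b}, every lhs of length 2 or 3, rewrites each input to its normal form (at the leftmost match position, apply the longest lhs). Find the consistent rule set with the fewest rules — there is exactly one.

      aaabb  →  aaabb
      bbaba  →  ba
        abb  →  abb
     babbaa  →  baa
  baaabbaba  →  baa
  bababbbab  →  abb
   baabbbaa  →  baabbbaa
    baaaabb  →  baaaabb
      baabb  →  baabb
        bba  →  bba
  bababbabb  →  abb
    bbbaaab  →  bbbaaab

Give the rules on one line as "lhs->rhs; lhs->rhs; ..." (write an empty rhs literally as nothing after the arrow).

aba->; bab->

  | aaabb
  | bbaba => ba
  | abb
  | babbaa => baa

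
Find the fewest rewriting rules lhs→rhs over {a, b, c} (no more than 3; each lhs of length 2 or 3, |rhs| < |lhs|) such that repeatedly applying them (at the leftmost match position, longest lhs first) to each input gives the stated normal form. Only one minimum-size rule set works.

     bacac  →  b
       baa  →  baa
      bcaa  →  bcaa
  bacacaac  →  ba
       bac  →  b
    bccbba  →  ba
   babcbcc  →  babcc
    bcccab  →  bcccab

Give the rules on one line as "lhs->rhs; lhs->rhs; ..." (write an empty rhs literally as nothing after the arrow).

  | bacac => bac => b
  | baa
  | bcaa
  | bacacaac => bacaac => baac => ba

ac->; cb->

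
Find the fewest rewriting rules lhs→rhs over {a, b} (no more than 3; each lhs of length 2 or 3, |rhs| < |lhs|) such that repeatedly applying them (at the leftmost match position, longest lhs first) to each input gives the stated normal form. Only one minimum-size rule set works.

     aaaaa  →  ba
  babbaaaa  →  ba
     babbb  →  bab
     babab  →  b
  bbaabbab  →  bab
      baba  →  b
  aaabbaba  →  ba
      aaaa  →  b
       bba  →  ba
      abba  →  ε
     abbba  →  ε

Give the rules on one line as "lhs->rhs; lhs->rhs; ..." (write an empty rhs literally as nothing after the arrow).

  | aaaaa => baaa => bba => ba
  | babbaaaa => babaaaa => baaa => bba => ba
  | babbb => babb => bab
  | babab => bb => b

aa->b; aba->; bb->b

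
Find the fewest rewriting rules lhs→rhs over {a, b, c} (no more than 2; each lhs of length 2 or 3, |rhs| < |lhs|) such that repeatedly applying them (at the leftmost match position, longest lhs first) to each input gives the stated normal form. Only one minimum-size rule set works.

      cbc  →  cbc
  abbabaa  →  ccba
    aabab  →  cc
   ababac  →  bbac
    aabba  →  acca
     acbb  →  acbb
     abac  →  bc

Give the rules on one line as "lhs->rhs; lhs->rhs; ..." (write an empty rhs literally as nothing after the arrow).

  | cbc
  | abbabaa => ccabaa => ccba
  | aabab => abb => cc
  | ababac => bbac

aba->b; abb->cc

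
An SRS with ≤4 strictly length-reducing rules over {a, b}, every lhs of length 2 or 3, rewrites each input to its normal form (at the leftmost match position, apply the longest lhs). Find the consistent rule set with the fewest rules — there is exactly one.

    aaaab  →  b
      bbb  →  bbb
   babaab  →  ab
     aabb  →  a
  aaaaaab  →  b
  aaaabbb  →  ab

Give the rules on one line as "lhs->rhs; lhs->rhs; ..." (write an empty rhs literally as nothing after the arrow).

aab->ba; ba->b; bab->a

  | aaaab => aaba => baa => ba => b
  | bbb
  | babaab => aaab => aba => ab
  | aabb => bab => a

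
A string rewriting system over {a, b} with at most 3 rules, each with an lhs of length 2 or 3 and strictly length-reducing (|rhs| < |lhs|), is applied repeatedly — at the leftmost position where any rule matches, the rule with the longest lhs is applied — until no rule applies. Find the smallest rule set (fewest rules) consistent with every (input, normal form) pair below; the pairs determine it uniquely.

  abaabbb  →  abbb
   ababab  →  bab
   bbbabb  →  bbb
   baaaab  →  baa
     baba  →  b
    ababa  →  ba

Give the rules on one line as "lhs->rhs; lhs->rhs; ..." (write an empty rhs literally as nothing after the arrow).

aab->; aba->; bba->

  | abaabbb => abbb
  | ababab => bab
  | bbbabb => bbb
  | baaaab => baa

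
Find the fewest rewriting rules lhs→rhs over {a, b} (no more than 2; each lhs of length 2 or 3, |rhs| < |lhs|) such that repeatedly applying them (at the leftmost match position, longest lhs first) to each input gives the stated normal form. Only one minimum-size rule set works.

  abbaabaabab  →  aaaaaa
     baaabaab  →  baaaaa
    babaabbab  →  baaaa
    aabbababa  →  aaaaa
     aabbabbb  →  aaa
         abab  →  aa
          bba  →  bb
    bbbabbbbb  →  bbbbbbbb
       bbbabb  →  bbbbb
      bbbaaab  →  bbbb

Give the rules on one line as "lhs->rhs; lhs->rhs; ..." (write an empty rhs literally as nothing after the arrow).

  | abbaabaabab => abaabaabab => aaabaabab => aaaaabab => aaaaaab => aaaaaa
  | baaabaab => baaaaab => baaaaa
  | babaabbab => baaabbab => baaabab => baaaab => baaaa
  | aabbababa => aabababa => aaababa => aaaaba => aaaaa

ab->a; bba->bb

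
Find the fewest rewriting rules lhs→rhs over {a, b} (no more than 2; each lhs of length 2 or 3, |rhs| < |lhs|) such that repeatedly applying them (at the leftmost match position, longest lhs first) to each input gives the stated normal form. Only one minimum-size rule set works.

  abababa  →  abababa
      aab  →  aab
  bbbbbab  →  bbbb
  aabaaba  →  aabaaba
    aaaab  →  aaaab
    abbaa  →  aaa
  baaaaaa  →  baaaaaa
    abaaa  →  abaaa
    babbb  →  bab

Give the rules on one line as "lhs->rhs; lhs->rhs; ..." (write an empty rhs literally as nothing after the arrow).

  | abababa
  | aab
  | bbbbbab => bbbb
  | aabaaba

abb->a; bba->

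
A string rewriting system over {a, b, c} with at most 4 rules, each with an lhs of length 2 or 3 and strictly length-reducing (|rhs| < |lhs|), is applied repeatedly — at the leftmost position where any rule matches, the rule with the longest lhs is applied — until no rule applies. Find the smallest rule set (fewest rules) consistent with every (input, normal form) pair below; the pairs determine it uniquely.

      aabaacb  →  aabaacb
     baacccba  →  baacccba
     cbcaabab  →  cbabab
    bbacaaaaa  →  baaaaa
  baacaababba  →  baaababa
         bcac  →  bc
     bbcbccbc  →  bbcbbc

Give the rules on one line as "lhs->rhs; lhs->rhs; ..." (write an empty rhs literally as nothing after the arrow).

  | aabaacb
  | baacccba
  | cbcaabab => cbabab
  | bbacaaaaa => bacaaaaa => baaaaa

bba->ba; bcc->b; ca->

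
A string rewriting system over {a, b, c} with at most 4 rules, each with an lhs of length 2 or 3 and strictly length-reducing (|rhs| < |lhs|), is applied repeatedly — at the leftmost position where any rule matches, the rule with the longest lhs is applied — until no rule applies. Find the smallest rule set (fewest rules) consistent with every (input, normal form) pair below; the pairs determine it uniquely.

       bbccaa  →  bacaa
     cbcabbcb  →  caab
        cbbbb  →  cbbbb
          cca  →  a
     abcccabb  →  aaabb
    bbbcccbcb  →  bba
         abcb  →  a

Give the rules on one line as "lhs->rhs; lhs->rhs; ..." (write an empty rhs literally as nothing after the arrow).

  | bbccaa => bacaa
  | cbcabbcb => caabbcb => caab
  | cbbbb
  | cca => a

bc->a; bcb->; cc->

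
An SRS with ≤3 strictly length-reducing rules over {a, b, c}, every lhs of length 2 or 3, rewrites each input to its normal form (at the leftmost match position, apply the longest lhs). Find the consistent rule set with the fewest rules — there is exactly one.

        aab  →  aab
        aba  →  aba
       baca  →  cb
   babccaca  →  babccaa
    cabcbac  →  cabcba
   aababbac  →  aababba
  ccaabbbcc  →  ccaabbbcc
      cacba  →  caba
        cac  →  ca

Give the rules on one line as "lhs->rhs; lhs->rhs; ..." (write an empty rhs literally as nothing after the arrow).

ac->a; baa->cb

  | aab
  | aba
  | baca => baa => cb
  | babccaca => babccaa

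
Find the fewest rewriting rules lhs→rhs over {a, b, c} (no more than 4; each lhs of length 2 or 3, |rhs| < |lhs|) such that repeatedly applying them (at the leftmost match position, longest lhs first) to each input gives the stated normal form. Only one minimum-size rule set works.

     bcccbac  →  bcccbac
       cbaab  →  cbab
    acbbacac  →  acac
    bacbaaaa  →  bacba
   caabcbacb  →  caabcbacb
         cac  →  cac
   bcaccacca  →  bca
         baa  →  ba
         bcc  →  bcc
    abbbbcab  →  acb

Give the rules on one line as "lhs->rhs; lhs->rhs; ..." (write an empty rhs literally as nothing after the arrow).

baa->ba; bb->c; cca->

  | bcccbac
  | cbaab => cbab
  | acbbacac => accacac => acac
  | bacbaaaa => bacbaaa => bacbaa => bacba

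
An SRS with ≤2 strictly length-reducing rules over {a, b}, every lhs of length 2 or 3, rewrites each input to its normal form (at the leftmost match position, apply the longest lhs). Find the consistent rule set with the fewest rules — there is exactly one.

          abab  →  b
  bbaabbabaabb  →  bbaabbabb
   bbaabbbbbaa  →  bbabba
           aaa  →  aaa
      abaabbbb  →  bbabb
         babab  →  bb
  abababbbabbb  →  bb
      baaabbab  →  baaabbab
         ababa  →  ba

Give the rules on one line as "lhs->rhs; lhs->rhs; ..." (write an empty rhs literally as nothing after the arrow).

  | abab => bbb => b
  | bbaabbabaabb => bbaabbbbabb => bbaabbabb
  | bbaabbbbbaa => bbaabbbaa => bbaabaa => bbabba
  | aaa

aba->bb; bbb->b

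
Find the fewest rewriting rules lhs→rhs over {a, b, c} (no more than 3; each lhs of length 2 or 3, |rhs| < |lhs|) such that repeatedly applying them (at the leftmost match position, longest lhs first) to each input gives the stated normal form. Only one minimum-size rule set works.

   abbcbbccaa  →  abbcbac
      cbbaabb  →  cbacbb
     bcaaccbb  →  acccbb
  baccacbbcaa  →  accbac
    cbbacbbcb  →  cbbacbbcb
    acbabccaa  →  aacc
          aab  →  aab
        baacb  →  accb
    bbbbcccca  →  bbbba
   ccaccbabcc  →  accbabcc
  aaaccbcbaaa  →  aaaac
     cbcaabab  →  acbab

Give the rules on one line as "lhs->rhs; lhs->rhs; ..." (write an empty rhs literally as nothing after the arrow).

baa->ac; ca->a

  | abbcbbccaa => abbcbbcaa => abbcbbaa => abbcbac
  | cbbaabb => cbacbb
  | bcaaccbb => baaccbb => acccbb
  | baccacbbcaa => bacacbbcaa => baacbbcaa => accbbcaa => accbbaa => accbac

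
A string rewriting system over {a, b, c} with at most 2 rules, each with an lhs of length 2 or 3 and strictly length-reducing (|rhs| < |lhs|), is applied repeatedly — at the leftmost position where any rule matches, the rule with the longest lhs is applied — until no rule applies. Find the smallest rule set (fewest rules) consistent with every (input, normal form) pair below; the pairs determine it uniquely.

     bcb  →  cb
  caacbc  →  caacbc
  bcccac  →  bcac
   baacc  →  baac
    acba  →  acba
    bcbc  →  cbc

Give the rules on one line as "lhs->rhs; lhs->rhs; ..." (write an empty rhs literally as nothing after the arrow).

  | bcb => cb
  | caacbc
  | bcccac => bccac => bcac
  | baacc => baac

bcb->cb; cc->c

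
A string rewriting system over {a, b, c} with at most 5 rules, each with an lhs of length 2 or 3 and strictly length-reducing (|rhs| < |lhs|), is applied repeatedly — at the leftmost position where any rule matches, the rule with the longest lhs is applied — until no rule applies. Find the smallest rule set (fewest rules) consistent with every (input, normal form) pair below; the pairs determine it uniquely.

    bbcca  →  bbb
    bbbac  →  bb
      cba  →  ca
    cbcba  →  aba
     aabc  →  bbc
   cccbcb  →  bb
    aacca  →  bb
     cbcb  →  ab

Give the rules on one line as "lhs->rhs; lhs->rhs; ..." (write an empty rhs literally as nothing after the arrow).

  | bbcca => bbaa => bbb
  | bbbac => bb
  | cba => ca
  | cbcba => ccba => aba

aa->b; bac->; cb->c; cc->a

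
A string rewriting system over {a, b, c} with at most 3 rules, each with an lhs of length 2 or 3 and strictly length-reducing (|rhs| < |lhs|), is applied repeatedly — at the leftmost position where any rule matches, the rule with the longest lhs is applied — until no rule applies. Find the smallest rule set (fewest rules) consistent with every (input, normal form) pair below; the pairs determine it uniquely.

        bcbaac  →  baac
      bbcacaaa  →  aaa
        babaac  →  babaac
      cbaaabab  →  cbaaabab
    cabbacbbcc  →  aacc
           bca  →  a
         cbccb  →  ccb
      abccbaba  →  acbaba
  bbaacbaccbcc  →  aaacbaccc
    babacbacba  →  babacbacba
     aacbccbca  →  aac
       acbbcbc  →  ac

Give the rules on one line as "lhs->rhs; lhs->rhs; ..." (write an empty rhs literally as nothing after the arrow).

bb->a; bc->; ca->

  | bcbaac => baac
  | bbcacaaa => acacaaa => acaaa => aaa
  | babaac
  | cbaaabab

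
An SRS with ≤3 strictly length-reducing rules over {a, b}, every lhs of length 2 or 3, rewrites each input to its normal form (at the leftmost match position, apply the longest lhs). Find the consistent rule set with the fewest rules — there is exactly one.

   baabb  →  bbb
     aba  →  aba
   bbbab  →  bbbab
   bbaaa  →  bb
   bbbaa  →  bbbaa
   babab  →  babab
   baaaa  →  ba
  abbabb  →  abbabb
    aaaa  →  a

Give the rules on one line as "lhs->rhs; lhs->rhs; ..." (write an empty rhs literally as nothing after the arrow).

  | baabb => bbb
  | aba
  | bbbab
  | bbaaa => bb

aaa->; aab->b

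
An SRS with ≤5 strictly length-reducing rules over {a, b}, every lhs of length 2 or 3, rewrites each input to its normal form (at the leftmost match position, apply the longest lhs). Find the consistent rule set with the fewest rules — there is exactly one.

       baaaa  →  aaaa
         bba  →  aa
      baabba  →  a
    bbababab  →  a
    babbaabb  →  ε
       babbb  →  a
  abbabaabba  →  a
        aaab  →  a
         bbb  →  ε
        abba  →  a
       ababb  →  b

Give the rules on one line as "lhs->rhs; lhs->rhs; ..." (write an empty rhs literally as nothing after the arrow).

aab->ba; ab->; ba->a; bb->a

  | baaaa => aaaa
  | bba => aa
  | baabba => aabba => baba => aba => a
  | bbababab => aababab => baabab => aabab => baab => aab => ba => a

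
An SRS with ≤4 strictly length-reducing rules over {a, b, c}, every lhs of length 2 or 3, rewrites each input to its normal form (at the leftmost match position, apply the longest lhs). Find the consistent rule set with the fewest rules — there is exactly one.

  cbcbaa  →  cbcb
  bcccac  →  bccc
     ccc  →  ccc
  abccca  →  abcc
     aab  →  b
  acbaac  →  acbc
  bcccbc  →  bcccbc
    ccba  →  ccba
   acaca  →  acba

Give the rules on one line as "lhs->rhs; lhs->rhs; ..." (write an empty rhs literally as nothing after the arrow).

  | cbcbaa => cbcb
  | bcccac => bccc
  | ccc
  | abccca => abcc

aa->; cac->cb; cca->c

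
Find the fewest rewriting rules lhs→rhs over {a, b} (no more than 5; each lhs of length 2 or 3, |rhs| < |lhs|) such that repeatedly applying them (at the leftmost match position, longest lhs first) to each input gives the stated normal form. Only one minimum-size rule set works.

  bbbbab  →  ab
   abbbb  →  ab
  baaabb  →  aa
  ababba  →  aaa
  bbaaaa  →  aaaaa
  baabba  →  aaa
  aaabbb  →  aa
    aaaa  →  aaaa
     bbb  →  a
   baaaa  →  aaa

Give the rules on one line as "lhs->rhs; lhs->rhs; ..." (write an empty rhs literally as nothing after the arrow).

  | bbbbab => abab => ab
  | abbbb => aab => ab
  | baaabb => aabb => abb => aa
  | ababba => abba => aaa

aab->ab; ba->; bb->a; bbb->a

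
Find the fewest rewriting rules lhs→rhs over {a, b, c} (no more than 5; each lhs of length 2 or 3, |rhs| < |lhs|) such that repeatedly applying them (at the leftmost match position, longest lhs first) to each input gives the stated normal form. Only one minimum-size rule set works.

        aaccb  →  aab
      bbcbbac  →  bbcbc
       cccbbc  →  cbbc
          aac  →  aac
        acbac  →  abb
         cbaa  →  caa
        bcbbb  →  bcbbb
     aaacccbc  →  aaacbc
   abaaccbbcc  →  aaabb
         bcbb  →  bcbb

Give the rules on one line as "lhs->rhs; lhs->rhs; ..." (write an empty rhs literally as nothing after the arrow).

  | aaccb => aab
  | bbcbbac => bbcbc
  | cccbbc => cbbc
  | aac

ba->a; bba->b; cac->bb; cc->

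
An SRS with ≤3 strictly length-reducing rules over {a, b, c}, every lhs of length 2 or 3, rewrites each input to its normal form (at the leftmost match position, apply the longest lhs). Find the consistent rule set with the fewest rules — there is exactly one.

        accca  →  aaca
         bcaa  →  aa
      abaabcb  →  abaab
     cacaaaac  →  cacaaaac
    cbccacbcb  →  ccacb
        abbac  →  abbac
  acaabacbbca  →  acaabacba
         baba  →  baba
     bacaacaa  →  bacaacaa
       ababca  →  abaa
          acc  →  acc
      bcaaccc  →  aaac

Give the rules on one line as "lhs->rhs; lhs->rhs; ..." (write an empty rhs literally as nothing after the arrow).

  | accca => aaca
  | bcaa => aa
  | abaabcb => abaab
  | cacaaaac

bc->; ccc->ac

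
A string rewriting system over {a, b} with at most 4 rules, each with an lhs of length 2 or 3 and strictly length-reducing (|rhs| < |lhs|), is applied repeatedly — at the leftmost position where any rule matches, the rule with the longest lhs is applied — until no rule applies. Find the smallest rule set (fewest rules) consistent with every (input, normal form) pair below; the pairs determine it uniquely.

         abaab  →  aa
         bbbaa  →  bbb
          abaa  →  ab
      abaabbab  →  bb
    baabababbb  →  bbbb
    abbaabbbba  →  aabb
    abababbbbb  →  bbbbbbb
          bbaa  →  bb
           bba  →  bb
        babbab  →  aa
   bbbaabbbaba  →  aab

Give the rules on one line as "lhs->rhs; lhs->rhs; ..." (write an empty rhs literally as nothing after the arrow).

  | abaab => abab => aa
  | bbbaa => bbba => bbb
  | abaa => aba => ab
  | abaabbab => ababbab => aabab => aaa => bb

aaa->bb; ba->b; bab->a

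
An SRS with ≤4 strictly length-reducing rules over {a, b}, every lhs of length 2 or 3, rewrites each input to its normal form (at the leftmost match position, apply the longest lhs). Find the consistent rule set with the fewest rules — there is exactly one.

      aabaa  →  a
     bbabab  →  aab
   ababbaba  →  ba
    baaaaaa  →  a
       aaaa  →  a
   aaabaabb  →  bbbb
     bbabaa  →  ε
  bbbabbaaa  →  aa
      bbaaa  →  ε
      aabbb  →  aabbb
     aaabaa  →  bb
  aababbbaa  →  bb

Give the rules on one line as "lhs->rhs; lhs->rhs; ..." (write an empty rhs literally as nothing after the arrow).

  | aabaa => aaaa => a
  | bbabab => abab => aab
  | ababbaba => aabbaba => aaaba => ba
  | baaaaaa => bbaaaa => aaaa => a

aaa->; aba->aa; baa->bb; bba->a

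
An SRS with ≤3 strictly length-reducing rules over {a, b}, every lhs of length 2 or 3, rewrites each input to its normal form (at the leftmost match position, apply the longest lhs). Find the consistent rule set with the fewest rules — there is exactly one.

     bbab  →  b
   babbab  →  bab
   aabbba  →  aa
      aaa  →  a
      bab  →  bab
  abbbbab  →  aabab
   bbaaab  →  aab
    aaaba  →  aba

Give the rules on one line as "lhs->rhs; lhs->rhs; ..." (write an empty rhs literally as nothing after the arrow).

  | bbab => b
  | babbab => bab
  | aabbba => aaaa => aa
  | aaa => a

aaa->a; bba->; bbb->a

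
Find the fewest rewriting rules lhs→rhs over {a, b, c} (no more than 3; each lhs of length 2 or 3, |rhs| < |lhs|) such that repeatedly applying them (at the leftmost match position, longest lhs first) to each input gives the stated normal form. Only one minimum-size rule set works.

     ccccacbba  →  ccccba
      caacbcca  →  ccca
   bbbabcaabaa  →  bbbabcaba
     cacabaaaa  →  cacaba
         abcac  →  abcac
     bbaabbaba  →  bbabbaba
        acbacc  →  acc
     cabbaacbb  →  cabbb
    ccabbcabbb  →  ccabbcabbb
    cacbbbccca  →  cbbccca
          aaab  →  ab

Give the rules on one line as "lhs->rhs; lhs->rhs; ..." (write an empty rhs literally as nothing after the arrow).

  | ccccacbba => ccccba
  | caacbcca => cacbcca => ccca
  | bbbabcaabaa => bbbabcabaa => bbbabcaba
  | cacabaaaa => cacabaaa => cacabaa => cacaba

aa->a; acb->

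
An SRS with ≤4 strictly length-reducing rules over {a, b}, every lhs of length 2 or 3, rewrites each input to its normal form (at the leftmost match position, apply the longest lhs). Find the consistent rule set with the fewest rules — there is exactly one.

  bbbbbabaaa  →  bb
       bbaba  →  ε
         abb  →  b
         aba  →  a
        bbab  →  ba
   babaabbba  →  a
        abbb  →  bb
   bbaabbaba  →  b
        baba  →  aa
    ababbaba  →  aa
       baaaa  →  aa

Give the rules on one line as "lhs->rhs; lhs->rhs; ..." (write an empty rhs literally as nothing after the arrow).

  | bbbbbabaaa => bbbbaaaa => bbbaa => bb
  | bbaba => baa => ε
  | abb => b
  | aba => a

ab->; baa->; bab->a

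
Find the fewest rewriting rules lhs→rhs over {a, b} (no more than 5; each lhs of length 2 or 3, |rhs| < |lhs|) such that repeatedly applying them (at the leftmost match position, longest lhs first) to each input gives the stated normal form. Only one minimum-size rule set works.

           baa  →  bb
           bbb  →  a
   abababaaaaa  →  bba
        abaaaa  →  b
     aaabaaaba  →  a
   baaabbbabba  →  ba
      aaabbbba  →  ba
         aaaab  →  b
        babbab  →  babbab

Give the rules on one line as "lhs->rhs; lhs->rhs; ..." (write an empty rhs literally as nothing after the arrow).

aa->b; aab->; aba->bb; bbb->a

  | baa => bb
  | bbb => a
  | abababaaaaa => bbbabaaaaa => aabaaaaa => aaaaa => baaa => bba
  | abaaaa => bbaaa => bbba => aa => b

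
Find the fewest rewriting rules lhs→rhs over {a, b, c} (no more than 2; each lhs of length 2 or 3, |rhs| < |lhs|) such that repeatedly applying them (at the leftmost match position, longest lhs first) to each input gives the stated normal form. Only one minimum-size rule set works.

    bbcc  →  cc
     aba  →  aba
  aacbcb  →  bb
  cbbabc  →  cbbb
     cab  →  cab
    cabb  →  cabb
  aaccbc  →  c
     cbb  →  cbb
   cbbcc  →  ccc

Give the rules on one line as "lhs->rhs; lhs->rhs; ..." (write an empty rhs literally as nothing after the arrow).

ac->b; bc->c

  | bbcc => bcc => cc
  | aba
  | aacbcb => abbcb => abcb => acb => bb
  | cbbabc => cbbac => cbbb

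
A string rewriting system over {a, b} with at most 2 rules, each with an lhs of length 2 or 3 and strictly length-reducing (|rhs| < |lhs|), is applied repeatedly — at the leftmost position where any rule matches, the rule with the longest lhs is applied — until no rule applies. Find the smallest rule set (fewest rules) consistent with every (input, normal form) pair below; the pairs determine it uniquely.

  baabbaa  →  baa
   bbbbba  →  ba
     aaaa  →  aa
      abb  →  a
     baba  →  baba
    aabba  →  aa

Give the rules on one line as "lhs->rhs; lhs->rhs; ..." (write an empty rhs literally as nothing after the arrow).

aaa->aa; bb->

  | baabbaa => baaaa => baaa => baa
  | bbbbba => bbba => ba
  | aaaa => aaa => aa
  | abb => a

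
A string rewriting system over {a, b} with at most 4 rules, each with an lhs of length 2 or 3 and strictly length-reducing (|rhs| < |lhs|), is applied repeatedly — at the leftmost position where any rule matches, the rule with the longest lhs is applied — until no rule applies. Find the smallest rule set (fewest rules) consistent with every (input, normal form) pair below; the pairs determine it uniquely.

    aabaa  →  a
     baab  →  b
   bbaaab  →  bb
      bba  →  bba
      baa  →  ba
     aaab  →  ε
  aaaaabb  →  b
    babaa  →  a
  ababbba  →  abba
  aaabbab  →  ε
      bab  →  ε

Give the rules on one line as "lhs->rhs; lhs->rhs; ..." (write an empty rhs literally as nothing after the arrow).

  | aabaa => aa => a
  | baab => b
  | bbaaab => bbaab => bb
  | bba

aa->a; aab->; bab->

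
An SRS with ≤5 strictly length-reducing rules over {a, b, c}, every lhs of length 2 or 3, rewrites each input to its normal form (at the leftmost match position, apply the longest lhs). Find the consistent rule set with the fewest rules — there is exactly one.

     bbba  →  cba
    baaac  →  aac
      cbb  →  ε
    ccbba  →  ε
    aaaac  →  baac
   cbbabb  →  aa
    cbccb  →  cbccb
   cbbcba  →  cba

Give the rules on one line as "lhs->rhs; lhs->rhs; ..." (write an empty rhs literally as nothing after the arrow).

aaa->ba; bb->a; bbb->cb; ca->

  | bbba => cba
  | baaac => bbac => aac
  | cbb => ca => ε
  | ccbba => ccaa => ca => ε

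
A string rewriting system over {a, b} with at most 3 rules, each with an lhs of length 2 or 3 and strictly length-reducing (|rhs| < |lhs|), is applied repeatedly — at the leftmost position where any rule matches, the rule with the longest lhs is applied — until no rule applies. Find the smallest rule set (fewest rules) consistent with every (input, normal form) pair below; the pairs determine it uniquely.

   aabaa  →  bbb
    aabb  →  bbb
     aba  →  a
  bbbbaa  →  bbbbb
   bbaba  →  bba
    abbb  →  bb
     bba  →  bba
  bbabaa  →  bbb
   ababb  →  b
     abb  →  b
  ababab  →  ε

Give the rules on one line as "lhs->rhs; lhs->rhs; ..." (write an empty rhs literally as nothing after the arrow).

aa->b; ab->

  | aabaa => bbaa => bbb
  | aabb => bbb
  | aba => a
  | bbbbaa => bbbbb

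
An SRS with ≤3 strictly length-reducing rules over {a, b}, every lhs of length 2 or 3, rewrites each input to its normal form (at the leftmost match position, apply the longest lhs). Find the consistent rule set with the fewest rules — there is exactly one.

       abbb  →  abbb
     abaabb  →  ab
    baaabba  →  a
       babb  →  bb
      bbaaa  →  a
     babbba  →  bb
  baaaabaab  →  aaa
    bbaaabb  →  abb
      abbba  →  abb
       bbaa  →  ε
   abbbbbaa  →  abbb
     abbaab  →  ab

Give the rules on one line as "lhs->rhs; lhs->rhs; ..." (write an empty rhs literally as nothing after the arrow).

  | abbb
  | abaabb => aabb => ab
  | baaabba => aabba => aba => a
  | babb => bb

aab->a; ba->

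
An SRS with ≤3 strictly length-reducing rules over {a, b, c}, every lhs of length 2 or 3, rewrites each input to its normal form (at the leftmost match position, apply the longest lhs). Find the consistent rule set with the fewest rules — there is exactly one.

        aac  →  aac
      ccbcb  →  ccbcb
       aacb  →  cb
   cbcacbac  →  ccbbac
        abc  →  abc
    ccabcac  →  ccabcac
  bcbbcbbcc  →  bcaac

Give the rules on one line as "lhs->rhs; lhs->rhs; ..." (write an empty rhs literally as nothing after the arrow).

acb->cb; bbc->a; bcc->cb

  | aac
  | ccbcb
  | aacb => acb => cb
  | cbcacbac => cbccbac => ccbbac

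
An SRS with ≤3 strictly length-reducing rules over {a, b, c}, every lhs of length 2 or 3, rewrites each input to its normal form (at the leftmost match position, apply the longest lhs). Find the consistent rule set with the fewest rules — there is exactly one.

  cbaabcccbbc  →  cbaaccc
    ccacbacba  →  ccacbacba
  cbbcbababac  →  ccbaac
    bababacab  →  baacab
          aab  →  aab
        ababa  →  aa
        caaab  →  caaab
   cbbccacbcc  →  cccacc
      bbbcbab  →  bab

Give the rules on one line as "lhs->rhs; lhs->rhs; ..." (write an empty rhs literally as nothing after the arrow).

  | cbaabcccbbc => cbaaccbbc => cbaaccc
  | ccacbacba
  | cbbcbababac => ccbababac => ccbabbac => ccbaac
  | bababacab => babbacab => baacab

aba->ab; bb->; bc->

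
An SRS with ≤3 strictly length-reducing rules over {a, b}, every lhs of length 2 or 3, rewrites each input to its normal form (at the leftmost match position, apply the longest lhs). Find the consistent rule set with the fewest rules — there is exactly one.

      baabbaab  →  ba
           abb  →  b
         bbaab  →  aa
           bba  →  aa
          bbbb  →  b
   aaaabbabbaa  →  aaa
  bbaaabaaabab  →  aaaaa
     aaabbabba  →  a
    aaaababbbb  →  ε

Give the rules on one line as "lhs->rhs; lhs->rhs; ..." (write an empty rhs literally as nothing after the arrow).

  | baabbaab => babaab => baab => ba
  | abb => b
  | bbaab => aaab => aa
  | bba => aa

ab->; bb->a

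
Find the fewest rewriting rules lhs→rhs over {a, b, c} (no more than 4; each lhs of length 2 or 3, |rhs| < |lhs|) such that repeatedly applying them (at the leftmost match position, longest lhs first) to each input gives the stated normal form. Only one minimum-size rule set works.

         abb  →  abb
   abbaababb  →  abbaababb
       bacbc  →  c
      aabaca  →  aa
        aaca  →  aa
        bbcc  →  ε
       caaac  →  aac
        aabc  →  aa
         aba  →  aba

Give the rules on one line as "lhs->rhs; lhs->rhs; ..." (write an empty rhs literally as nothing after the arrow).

bac->c; bc->; ca->

  | abb
  | abbaababb
  | bacbc => cbc => c
  | aabaca => aaca => aa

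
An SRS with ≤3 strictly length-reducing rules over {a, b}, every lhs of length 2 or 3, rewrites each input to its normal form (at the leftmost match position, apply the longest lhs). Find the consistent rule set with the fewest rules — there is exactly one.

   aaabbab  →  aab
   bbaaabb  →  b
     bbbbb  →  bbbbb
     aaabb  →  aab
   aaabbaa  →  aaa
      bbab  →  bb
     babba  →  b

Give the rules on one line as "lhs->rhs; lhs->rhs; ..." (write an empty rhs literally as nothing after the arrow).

  | aaabbab => aabab => aab
  | bbaaabb => baabb => abb => b
  | bbbbb
  | aaabb => aab

abb->b; ba->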